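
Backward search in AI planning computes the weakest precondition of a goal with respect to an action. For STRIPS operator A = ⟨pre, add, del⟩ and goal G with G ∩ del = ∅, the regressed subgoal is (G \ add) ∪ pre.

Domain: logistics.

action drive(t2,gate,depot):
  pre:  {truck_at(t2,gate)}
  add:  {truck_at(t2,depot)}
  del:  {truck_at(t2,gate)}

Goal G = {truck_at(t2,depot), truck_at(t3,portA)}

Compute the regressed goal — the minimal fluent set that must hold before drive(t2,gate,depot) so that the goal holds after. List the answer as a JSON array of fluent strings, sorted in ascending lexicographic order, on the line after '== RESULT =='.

Compute (G \ add) ∪ pre:
  G ∩ del = {}  (empty — regression defined)
  G \ add = {truck_at(t2,depot), truck_at(t3,portA)} \ {truck_at(t2,depot)} = {truck_at(t3,portA)}
  ∪ pre   = {truck_at(t3,portA)} ∪ {truck_at(t2,gate)}
          = {truck_at(t2,gate), truck_at(t3,portA)}

== RESULT ==
["truck_at(t2,gate)", "truck_at(t3,portA)"]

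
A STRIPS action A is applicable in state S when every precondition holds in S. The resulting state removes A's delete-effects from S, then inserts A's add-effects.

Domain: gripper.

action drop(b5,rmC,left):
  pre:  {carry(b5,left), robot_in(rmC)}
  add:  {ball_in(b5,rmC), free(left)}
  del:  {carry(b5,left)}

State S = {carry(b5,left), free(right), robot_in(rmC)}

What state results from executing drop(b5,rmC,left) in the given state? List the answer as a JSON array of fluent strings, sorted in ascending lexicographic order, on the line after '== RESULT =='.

Progress:
  pre ⊆ S: {carry(b5,left), robot_in(rmC)} ⊆ S  — applicable
  S \ del = {free(right), robot_in(rmC)}
  ∪ add   = {ball_in(b5,rmC), free(left), free(right), robot_in(rmC)}

== RESULT ==
["ball_in(b5,rmC)", "free(left)", "free(right)", "robot_in(rmC)"]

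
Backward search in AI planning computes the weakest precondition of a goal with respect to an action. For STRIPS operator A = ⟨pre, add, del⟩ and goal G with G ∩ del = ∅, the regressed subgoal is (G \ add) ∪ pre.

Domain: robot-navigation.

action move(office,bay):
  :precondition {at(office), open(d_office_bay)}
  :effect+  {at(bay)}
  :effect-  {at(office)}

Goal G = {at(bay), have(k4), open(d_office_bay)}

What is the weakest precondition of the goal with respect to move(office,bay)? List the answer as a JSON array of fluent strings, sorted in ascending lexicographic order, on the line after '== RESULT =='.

Compute (G \ add) ∪ pre:
  G ∩ del = {}  (empty — regression defined)
  G \ add = {at(bay), have(k4), open(d_office_bay)} \ {at(bay)} = {have(k4), open(d_office_bay)}
  ∪ pre   = {have(k4), open(d_office_bay)} ∪ {at(office), open(d_office_bay)}
          = {at(office), have(k4), open(d_office_bay)}

== RESULT ==
["at(office)", "have(k4)", "open(d_office_bay)"]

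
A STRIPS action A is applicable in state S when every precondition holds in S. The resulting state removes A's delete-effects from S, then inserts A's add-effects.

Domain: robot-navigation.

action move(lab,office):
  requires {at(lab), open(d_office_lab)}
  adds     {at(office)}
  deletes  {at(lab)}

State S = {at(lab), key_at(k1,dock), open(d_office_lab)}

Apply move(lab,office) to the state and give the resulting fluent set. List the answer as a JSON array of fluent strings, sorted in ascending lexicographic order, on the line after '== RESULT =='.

Compute (S \ del) ∪ add:
  pre ⊆ S: {at(lab), open(d_office_lab)} ⊆ S  — applicable
  S \ del = {key_at(k1,dock), open(d_office_lab)}
  ∪ add   = {at(office), key_at(k1,dock), open(d_office_lab)}

== RESULT ==
["at(office)", "key_at(k1,dock)", "open(d_office_lab)"]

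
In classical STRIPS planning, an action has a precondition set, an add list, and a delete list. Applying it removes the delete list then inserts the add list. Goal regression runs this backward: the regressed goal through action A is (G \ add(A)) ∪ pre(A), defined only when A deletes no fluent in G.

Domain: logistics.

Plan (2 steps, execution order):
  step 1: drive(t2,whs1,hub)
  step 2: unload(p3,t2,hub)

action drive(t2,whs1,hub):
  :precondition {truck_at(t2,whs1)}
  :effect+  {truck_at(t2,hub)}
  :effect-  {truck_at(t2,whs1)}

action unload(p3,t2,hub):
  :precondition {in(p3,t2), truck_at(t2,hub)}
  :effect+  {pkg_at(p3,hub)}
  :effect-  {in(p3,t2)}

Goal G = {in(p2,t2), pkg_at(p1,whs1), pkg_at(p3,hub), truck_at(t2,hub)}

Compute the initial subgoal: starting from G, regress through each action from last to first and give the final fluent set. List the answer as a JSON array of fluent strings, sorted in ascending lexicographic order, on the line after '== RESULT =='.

Work backward from the goal:
  through step 2 (unload(p3,t2,hub)): drop {pkg_at(p3,hub)}, keep {in(p2,t2), pkg_at(p1,whs1), truck_at(t2,hub)}, require {in(p3,t2), truck_at(t2,hub)}
    → {in(p2,t2), in(p3,t2), pkg_at(p1,whs1), truck_at(t2,hub)}
  through step 1 (drive(t2,whs1,hub)): drop {truck_at(t2,hub)}, keep {in(p2,t2), in(p3,t2), pkg_at(p1,whs1)}, require {truck_at(t2,whs1)}
    → {in(p2,t2), in(p3,t2), pkg_at(p1,whs1), truck_at(t2,whs1)}

== RESULT ==
["in(p2,t2)", "in(p3,t2)", "pkg_at(p1,whs1)", "truck_at(t2,whs1)"]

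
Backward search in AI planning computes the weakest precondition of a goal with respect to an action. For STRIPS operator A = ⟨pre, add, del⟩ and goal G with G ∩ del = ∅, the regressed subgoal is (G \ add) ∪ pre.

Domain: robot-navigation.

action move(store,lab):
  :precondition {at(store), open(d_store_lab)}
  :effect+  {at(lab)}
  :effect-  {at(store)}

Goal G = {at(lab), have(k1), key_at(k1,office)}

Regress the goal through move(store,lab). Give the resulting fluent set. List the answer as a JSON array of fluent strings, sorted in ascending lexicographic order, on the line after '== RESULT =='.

Compute (G \ add) ∪ pre:
  G ∩ del = {}  (empty — regression defined)
  G \ add = {at(lab), have(k1), key_at(k1,office)} \ {at(lab)} = {have(k1), key_at(k1,office)}
  ∪ pre   = {have(k1), key_at(k1,office)} ∪ {at(store), open(d_store_lab)}
          = {at(store), have(k1), key_at(k1,office), open(d_store_lab)}

== RESULT ==
["at(store)", "have(k1)", "key_at(k1,office)", "open(d_store_lab)"]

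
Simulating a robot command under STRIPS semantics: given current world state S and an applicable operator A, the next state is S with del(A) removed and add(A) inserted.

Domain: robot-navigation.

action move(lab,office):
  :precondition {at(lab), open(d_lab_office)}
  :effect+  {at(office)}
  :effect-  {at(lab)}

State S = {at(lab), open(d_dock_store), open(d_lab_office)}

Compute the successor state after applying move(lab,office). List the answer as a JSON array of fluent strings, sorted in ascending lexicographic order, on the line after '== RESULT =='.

Progress:
  pre ⊆ S: {at(lab), open(d_lab_office)} ⊆ S  — applicable
  S \ del = {open(d_dock_store), open(d_lab_office)}
  ∪ add   = {at(office), open(d_dock_store), open(d_lab_office)}

== RESULT ==
["at(office)", "open(d_dock_store)", "open(d_lab_office)"]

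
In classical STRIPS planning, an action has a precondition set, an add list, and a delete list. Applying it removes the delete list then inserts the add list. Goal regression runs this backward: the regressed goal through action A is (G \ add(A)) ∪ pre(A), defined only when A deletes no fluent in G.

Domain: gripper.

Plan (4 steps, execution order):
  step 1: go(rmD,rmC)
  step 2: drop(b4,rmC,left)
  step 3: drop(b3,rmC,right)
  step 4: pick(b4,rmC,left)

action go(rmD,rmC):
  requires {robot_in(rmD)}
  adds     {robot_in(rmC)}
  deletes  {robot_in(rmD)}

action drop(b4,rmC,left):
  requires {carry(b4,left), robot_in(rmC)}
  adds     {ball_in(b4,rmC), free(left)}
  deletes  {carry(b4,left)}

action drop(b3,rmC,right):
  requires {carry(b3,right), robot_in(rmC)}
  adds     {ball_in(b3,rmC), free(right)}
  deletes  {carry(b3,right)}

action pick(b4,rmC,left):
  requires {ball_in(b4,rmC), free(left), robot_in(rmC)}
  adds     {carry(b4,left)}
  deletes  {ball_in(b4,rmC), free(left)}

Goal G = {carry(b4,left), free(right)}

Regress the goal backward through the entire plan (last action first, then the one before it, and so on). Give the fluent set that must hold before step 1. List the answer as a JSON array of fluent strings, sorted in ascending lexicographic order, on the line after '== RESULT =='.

Regress step by step:
  through step 4 (pick(b4,rmC,left)): drop {carry(b4,left)}, keep {free(right)}, require {ball_in(b4,rmC), free(left), robot_in(rmC)}
    → {ball_in(b4,rmC), free(left), free(right), robot_in(rmC)}
  through step 3 (drop(b3,rmC,right)): drop {free(right)}, keep {ball_in(b4,rmC), free(left), robot_in(rmC)}, require {carry(b3,right), robot_in(rmC)}
    → {ball_in(b4,rmC), carry(b3,right), free(left), robot_in(rmC)}
  through step 2 (drop(b4,rmC,left)): drop {ball_in(b4,rmC), free(left)}, keep {carry(b3,right), robot_in(rmC)}, require {carry(b4,left), robot_in(rmC)}
    → {carry(b3,right), carry(b4,left), robot_in(rmC)}
  through step 1 (go(rmD,rmC)): drop {robot_in(rmC)}, keep {carry(b3,right), carry(b4,left)}, require {robot_in(rmD)}
    → {carry(b3,right), carry(b4,left), robot_in(rmD)}

== RESULT ==
["carry(b3,right)", "carry(b4,left)", "robot_in(rmD)"]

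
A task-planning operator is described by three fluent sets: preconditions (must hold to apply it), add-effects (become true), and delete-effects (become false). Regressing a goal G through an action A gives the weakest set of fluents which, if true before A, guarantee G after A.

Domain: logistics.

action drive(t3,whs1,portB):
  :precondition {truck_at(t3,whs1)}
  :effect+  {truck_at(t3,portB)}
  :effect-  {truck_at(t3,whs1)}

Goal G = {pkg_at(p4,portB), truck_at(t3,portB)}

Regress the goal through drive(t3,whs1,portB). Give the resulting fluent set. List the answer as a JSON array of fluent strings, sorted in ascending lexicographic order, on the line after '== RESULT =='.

Regress:
  G ∩ del = {}  (empty — regression defined)
  G \ add = {pkg_at(p4,portB), truck_at(t3,portB)} \ {truck_at(t3,portB)} = {pkg_at(p4,portB)}
  ∪ pre   = {pkg_at(p4,portB)} ∪ {truck_at(t3,whs1)}
          = {pkg_at(p4,portB), truck_at(t3,whs1)}

== RESULT ==
["pkg_at(p4,portB)", "truck_at(t3,whs1)"]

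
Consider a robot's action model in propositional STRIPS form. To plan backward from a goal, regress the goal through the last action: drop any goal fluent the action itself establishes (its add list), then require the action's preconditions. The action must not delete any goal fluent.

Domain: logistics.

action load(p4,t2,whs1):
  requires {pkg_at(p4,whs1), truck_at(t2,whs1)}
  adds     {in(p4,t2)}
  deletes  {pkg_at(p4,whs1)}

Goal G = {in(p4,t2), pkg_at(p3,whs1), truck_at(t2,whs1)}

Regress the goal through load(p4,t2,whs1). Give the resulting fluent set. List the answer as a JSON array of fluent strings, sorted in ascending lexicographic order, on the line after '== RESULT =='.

Regress:
  G ∩ del = {}  (empty — regression defined)
  G \ add = {in(p4,t2), pkg_at(p3,whs1), truck_at(t2,whs1)} \ {in(p4,t2)} = {pkg_at(p3,whs1), truck_at(t2,whs1)}
  ∪ pre   = {pkg_at(p3,whs1), truck_at(t2,whs1)} ∪ {pkg_at(p4,whs1), truck_at(t2,whs1)}
          = {pkg_at(p3,whs1), pkg_at(p4,whs1), truck_at(t2,whs1)}

== RESULT ==
["pkg_at(p3,whs1)", "pkg_at(p4,whs1)", "truck_at(t2,whs1)"]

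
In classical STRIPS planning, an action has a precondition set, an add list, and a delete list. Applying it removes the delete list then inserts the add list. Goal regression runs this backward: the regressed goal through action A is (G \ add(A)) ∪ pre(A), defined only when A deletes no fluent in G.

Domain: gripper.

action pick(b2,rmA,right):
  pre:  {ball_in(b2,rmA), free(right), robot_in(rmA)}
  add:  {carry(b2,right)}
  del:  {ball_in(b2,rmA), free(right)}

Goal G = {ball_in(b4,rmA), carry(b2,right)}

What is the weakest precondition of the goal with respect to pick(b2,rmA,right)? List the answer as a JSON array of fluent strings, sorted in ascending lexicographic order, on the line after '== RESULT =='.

Regress:
  G ∩ del = {}  (empty — regression defined)
  G \ add = {ball_in(b4,rmA), carry(b2,right)} \ {carry(b2,right)} = {ball_in(b4,rmA)}
  ∪ pre   = {ball_in(b4,rmA)} ∪ {ball_in(b2,rmA), free(right), robot_in(rmA)}
          = {ball_in(b2,rmA), ball_in(b4,rmA), free(right), robot_in(rmA)}

== RESULT ==
["ball_in(b2,rmA)", "ball_in(b4,rmA)", "free(right)", "robot_in(rmA)"]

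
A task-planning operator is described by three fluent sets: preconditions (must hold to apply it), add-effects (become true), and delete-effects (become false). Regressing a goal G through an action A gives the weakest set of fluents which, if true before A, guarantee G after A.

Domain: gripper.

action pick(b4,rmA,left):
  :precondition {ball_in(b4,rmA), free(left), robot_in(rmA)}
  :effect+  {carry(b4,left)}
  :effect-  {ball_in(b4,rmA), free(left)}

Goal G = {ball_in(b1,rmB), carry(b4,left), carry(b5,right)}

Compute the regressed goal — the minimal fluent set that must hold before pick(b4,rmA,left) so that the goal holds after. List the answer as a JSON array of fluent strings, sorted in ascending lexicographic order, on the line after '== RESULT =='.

Compute (G \ add) ∪ pre:
  G ∩ del = {}  (empty — regression defined)
  G \ add = {ball_in(b1,rmB), carry(b4,left), carry(b5,right)} \ {carry(b4,left)} = {ball_in(b1,rmB), carry(b5,right)}
  ∪ pre   = {ball_in(b1,rmB), carry(b5,right)} ∪ {ball_in(b4,rmA), free(left), robot_in(rmA)}
          = {ball_in(b1,rmB), ball_in(b4,rmA), carry(b5,right), free(left), robot_in(rmA)}

== RESULT ==
["ball_in(b1,rmB)", "ball_in(b4,rmA)", "carry(b5,right)", "free(left)", "robot_in(rmA)"]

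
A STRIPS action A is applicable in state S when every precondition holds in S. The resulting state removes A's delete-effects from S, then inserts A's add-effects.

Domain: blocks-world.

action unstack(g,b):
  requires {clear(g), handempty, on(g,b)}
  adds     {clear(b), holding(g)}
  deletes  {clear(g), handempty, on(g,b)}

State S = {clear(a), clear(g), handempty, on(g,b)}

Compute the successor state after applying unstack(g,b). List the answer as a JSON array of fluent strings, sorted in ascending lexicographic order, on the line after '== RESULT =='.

Compute (S \ del) ∪ add:
  pre ⊆ S: {clear(g), handempty, on(g,b)} ⊆ S  — applicable
  S \ del = {clear(a)}
  ∪ add   = {clear(a), clear(b), holding(g)}

== RESULT ==
["clear(a)", "clear(b)", "holding(g)"]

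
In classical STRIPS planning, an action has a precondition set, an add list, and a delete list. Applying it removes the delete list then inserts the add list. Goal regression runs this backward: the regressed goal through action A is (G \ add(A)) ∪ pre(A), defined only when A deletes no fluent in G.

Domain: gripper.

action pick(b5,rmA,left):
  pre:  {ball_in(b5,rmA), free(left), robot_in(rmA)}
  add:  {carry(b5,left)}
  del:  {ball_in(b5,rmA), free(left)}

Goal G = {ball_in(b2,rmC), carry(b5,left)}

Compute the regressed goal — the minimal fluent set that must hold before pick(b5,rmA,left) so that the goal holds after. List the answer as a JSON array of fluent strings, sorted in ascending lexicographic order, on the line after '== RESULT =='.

Regress:
  G ∩ del = {}  (empty — regression defined)
  G \ add = {ball_in(b2,rmC), carry(b5,left)} \ {carry(b5,left)} = {ball_in(b2,rmC)}
  ∪ pre   = {ball_in(b2,rmC)} ∪ {ball_in(b5,rmA), free(left), robot_in(rmA)}
          = {ball_in(b2,rmC), ball_in(b5,rmA), free(left), robot_in(rmA)}

== RESULT ==
["ball_in(b2,rmC)", "ball_in(b5,rmA)", "free(left)", "robot_in(rmA)"]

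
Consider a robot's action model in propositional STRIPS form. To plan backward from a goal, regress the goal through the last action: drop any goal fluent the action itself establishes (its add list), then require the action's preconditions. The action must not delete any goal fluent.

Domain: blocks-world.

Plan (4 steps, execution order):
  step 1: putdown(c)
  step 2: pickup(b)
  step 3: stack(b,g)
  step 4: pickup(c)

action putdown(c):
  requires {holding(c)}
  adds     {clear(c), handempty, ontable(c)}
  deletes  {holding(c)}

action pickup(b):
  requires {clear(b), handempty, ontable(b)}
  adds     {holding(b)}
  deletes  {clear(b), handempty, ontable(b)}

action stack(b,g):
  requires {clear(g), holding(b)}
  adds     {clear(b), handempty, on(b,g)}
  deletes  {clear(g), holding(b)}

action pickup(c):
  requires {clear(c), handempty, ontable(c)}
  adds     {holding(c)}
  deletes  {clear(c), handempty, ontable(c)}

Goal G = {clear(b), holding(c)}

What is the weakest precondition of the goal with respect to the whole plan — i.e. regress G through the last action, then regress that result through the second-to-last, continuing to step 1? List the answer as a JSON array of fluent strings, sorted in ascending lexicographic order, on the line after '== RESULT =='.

Work backward from the goal:
  through step 4 (pickup(c)): drop {holding(c)}, keep {clear(b)}, require {clear(c), handempty, ontable(c)}
    → {clear(b), clear(c), handempty, ontable(c)}
  through step 3 (stack(b,g)): drop {clear(b), handempty}, keep {clear(c), ontable(c)}, require {clear(g), holding(b)}
    → {clear(c), clear(g), holding(b), ontable(c)}
  through step 2 (pickup(b)): drop {holding(b)}, keep {clear(c), clear(g), ontable(c)}, require {clear(b), handempty, ontable(b)}
    → {clear(b), clear(c), clear(g), handempty, ontable(b), ontable(c)}
  through step 1 (putdown(c)): drop {clear(c), handempty, ontable(c)}, keep {clear(b), clear(g), ontable(b)}, require {holding(c)}
    → {clear(b), clear(g), holding(c), ontable(b)}

== RESULT ==
["clear(b)", "clear(g)", "holding(c)", "ontable(b)"]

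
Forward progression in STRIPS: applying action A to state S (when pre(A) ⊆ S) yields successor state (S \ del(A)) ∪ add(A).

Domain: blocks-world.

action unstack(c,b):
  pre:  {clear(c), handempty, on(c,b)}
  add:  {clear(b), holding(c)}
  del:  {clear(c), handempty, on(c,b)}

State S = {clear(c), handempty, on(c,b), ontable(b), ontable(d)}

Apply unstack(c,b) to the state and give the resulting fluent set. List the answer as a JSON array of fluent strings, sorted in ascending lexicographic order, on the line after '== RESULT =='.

Progress:
  pre ⊆ S: {clear(c), handempty, on(c,b)} ⊆ S  — applicable
  S \ del = {ontable(b), ontable(d)}
  ∪ add   = {clear(b), holding(c), ontable(b), ontable(d)}

== RESULT ==
["clear(b)", "holding(c)", "ontable(b)", "ontable(d)"]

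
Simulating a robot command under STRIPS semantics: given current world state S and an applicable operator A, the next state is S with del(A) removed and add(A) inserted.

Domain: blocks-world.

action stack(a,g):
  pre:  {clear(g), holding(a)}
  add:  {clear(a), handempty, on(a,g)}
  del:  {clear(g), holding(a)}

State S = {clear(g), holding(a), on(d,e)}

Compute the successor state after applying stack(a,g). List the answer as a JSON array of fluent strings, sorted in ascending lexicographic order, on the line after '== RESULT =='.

Progress:
  pre ⊆ S: {clear(g), holding(a)} ⊆ S  — applicable
  S \ del = {on(d,e)}
  ∪ add   = {clear(a), handempty, on(a,g), on(d,e)}

== RESULT ==
["clear(a)", "handempty", "on(a,g)", "on(d,e)"]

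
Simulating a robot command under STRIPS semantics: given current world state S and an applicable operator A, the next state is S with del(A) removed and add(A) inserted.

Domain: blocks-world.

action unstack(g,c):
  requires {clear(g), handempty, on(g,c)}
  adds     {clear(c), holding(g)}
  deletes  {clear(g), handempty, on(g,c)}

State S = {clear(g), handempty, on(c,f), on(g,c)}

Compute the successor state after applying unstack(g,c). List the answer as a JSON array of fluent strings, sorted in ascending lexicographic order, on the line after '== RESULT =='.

Compute (S \ del) ∪ add:
  pre ⊆ S: {clear(g), handempty, on(g,c)} ⊆ S  — applicable
  S \ del = {on(c,f)}
  ∪ add   = {clear(c), holding(g), on(c,f)}

== RESULT ==
["clear(c)", "holding(g)", "on(c,f)"]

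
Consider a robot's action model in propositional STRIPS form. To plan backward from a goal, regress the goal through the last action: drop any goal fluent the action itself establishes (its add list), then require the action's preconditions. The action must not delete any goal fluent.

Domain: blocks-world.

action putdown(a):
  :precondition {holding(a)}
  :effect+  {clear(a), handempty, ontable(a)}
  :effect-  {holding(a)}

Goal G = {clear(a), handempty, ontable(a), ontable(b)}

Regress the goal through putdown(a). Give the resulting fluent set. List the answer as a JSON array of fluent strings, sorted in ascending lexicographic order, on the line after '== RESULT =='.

Regress:
  G ∩ del = {}  (empty — regression defined)
  G \ add = {clear(a), handempty, ontable(a), ontable(b)} \ {clear(a), handempty, ontable(a)} = {ontable(b)}
  ∪ pre   = {ontable(b)} ∪ {holding(a)}
          = {holding(a), ontable(b)}

== RESULT ==
["holding(a)", "ontable(b)"]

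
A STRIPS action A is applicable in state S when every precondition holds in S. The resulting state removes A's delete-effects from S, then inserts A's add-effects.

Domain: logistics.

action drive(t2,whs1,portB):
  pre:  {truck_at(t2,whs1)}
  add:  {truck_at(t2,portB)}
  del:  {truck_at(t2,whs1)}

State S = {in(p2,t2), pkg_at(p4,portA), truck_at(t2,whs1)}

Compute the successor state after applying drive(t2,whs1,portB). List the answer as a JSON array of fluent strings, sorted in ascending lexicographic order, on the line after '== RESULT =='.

Compute (S \ del) ∪ add:
  pre ⊆ S: {truck_at(t2,whs1)} ⊆ S  — applicable
  S \ del = {in(p2,t2), pkg_at(p4,portA)}
  ∪ add   = {in(p2,t2), pkg_at(p4,portA), truck_at(t2,portB)}

== RESULT ==
["in(p2,t2)", "pkg_at(p4,portA)", "truck_at(t2,portB)"]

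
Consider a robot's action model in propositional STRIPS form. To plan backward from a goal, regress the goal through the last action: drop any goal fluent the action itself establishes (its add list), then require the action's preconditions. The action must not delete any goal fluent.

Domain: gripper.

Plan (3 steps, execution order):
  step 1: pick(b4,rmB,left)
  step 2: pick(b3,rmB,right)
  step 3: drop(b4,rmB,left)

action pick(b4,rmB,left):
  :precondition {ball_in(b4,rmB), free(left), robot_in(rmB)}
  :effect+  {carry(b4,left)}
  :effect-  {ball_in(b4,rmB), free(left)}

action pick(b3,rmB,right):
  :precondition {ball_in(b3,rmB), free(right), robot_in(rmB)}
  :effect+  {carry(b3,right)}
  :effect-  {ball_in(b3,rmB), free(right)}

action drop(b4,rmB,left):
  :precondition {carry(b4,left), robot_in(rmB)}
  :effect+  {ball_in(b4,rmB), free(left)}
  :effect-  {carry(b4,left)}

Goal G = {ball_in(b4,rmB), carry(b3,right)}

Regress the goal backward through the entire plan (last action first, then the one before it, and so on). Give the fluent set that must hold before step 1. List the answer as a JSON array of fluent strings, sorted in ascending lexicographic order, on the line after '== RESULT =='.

Work backward from the goal:
  through step 3 (drop(b4,rmB,left)): drop {ball_in(b4,rmB)}, keep {carry(b3,right)}, require {carry(b4,left), robot_in(rmB)}
    → {carry(b3,right), carry(b4,left), robot_in(rmB)}
  through step 2 (pick(b3,rmB,right)): drop {carry(b3,right)}, keep {carry(b4,left), robot_in(rmB)}, require {ball_in(b3,rmB), free(right), robot_in(rmB)}
    → {ball_in(b3,rmB), carry(b4,left), free(right), robot_in(rmB)}
  through step 1 (pick(b4,rmB,left)): drop {carry(b4,left)}, keep {ball_in(b3,rmB), free(right), robot_in(rmB)}, require {ball_in(b4,rmB), free(left), robot_in(rmB)}
    → {ball_in(b3,rmB), ball_in(b4,rmB), free(left), free(right), robot_in(rmB)}

== RESULT ==
["ball_in(b3,rmB)", "ball_in(b4,rmB)", "free(left)", "free(right)", "robot_in(rmB)"]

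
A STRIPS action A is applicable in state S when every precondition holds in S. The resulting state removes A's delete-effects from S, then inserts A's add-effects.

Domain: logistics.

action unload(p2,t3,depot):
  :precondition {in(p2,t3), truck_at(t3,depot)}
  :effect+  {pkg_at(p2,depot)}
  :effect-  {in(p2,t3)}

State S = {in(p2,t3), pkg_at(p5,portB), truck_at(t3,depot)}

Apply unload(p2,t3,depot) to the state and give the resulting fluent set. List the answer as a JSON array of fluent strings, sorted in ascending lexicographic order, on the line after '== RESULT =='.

Compute (S \ del) ∪ add:
  pre ⊆ S: {in(p2,t3), truck_at(t3,depot)} ⊆ S  — applicable
  S \ del = {pkg_at(p5,portB), truck_at(t3,depot)}
  ∪ add   = {pkg_at(p2,depot), pkg_at(p5,portB), truck_at(t3,depot)}

== RESULT ==
["pkg_at(p2,depot)", "pkg_at(p5,portB)", "truck_at(t3,depot)"]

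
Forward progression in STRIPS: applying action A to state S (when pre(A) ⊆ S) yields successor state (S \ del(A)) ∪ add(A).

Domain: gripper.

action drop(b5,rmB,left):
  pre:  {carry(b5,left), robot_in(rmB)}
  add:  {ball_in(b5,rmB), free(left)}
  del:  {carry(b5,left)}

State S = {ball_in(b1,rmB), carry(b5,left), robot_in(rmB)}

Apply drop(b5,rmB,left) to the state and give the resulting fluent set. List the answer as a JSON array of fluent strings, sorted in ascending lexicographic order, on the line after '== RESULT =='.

Compute (S \ del) ∪ add:
  pre ⊆ S: {carry(b5,left), robot_in(rmB)} ⊆ S  — applicable
  S \ del = {ball_in(b1,rmB), robot_in(rmB)}
  ∪ add   = {ball_in(b1,rmB), ball_in(b5,rmB), free(left), robot_in(rmB)}

== RESULT ==
["ball_in(b1,rmB)", "ball_in(b5,rmB)", "free(left)", "robot_in(rmB)"]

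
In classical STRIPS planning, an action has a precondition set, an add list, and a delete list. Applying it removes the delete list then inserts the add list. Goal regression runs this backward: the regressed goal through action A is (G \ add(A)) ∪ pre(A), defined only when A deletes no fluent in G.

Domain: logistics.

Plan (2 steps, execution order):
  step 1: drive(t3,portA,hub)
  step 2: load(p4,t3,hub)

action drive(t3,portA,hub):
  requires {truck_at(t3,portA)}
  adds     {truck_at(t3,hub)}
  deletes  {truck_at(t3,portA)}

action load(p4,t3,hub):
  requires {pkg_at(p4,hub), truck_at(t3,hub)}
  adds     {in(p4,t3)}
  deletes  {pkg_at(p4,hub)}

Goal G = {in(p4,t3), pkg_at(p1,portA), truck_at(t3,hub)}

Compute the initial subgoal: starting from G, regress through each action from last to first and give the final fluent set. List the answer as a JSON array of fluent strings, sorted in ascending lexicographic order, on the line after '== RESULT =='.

Regress step by step:
  through step 2 (load(p4,t3,hub)): drop {in(p4,t3)}, keep {pkg_at(p1,portA), truck_at(t3,hub)}, require {pkg_at(p4,hub), truck_at(t3,hub)}
    → {pkg_at(p1,portA), pkg_at(p4,hub), truck_at(t3,hub)}
  through step 1 (drive(t3,portA,hub)): drop {truck_at(t3,hub)}, keep {pkg_at(p1,portA), pkg_at(p4,hub)}, require {truck_at(t3,portA)}
    → {pkg_at(p1,portA), pkg_at(p4,hub), truck_at(t3,portA)}

== RESULT ==
["pkg_at(p1,portA)", "pkg_at(p4,hub)", "truck_at(t3,portA)"]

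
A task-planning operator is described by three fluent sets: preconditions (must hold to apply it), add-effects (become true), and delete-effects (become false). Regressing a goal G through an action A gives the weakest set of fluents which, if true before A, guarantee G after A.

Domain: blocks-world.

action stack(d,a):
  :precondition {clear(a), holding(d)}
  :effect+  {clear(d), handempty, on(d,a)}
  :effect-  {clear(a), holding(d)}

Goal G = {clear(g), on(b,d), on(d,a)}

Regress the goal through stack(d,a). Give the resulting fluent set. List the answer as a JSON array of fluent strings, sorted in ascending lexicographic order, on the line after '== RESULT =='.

Compute (G \ add) ∪ pre:
  G ∩ del = {}  (empty — regression defined)
  G \ add = {clear(g), on(b,d), on(d,a)} \ {clear(d), handempty, on(d,a)} = {clear(g), on(b,d)}
  ∪ pre   = {clear(g), on(b,d)} ∪ {clear(a), holding(d)}
          = {clear(a), clear(g), holding(d), on(b,d)}

== RESULT ==
["clear(a)", "clear(g)", "holding(d)", "on(b,d)"]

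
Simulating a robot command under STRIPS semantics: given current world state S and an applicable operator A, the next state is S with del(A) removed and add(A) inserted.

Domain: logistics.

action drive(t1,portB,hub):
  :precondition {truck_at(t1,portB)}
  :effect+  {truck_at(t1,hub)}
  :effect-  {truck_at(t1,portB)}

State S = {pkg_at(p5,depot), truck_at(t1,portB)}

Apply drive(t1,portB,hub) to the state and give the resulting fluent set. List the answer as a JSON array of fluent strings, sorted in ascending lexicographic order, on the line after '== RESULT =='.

Progress:
  pre ⊆ S: {truck_at(t1,portB)} ⊆ S  — applicable
  S \ del = {pkg_at(p5,depot)}
  ∪ add   = {pkg_at(p5,depot), truck_at(t1,hub)}

== RESULT ==
["pkg_at(p5,depot)", "truck_at(t1,hub)"]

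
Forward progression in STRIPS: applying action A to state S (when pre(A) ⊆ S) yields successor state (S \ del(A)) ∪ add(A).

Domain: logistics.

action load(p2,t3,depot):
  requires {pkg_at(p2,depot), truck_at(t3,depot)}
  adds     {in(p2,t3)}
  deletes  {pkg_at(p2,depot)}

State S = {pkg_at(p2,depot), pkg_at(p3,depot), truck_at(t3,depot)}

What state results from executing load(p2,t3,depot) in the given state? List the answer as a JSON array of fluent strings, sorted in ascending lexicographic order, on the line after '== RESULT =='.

Progress:
  pre ⊆ S: {pkg_at(p2,depot), truck_at(t3,depot)} ⊆ S  — applicable
  S \ del = {pkg_at(p3,depot), truck_at(t3,depot)}
  ∪ add   = {in(p2,t3), pkg_at(p3,depot), truck_at(t3,depot)}

== RESULT ==
["in(p2,t3)", "pkg_at(p3,depot)", "truck_at(t3,depot)"]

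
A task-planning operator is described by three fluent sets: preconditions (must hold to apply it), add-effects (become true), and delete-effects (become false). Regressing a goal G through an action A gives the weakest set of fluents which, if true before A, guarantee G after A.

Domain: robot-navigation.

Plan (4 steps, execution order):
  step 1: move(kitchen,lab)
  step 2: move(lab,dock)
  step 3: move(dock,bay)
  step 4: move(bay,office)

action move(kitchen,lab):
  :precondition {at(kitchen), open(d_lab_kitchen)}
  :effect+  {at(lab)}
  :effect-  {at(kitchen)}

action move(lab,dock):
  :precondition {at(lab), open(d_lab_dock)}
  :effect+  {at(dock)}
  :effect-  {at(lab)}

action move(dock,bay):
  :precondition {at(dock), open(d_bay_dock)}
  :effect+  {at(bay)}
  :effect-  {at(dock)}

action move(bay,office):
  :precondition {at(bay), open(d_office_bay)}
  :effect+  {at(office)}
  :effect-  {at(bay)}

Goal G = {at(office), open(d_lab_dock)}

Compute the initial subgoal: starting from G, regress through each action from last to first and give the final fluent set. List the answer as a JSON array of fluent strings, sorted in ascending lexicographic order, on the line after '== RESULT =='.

Work backward from the goal:
  through step 4 (move(bay,office)): drop {at(office)}, keep {open(d_lab_dock)}, require {at(bay), open(d_office_bay)}
    → {at(bay), open(d_lab_dock), open(d_office_bay)}
  through step 3 (move(dock,bay)): drop {at(bay)}, keep {open(d_lab_dock), open(d_office_bay)}, require {at(dock), open(d_bay_dock)}
    → {at(dock), open(d_bay_dock), open(d_lab_dock), open(d_office_bay)}
  through step 2 (move(lab,dock)): drop {at(dock)}, keep {open(d_bay_dock), open(d_lab_dock), open(d_office_bay)}, require {at(lab), open(d_lab_dock)}
    → {at(lab), open(d_bay_dock), open(d_lab_dock), open(d_office_bay)}
  through step 1 (move(kitchen,lab)): drop {at(lab)}, keep {open(d_bay_dock), open(d_lab_dock), open(d_office_bay)}, require {at(kitchen), open(d_lab_kitchen)}
    → {at(kitchen), open(d_bay_dock), open(d_lab_dock), open(d_lab_kitchen), open(d_office_bay)}

== RESULT ==
["at(kitchen)", "open(d_bay_dock)", "open(d_lab_dock)", "open(d_lab_kitchen)", "open(d_office_bay)"]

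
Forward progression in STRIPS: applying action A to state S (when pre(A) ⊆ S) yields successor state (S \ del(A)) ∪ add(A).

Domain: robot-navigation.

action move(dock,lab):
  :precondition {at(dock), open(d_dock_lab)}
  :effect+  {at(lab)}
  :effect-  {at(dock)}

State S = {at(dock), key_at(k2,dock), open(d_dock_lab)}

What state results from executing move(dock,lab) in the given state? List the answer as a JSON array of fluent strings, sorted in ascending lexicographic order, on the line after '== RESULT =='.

Compute (S \ del) ∪ add:
  pre ⊆ S: {at(dock), open(d_dock_lab)} ⊆ S  — applicable
  S \ del = {key_at(k2,dock), open(d_dock_lab)}
  ∪ add   = {at(lab), key_at(k2,dock), open(d_dock_lab)}

== RESULT ==
["at(lab)", "key_at(k2,dock)", "open(d_dock_lab)"]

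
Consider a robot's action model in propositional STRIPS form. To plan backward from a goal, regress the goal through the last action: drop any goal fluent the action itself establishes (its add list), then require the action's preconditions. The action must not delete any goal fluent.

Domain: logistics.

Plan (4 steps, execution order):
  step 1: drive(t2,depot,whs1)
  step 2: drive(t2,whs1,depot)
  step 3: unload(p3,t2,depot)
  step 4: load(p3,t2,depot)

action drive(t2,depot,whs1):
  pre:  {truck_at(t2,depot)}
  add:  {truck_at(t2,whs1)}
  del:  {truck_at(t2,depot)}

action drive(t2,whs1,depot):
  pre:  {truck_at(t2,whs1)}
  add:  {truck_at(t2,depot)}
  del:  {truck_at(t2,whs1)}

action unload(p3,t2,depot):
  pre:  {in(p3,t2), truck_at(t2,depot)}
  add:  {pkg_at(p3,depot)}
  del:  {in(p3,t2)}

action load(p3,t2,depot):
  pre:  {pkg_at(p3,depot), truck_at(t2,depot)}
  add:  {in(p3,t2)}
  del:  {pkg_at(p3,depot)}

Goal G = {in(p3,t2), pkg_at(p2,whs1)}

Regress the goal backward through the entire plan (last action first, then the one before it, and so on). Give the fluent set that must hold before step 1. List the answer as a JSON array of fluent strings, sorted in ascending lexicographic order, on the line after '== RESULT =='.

Work backward from the goal:
  through step 4 (load(p3,t2,depot)): drop {in(p3,t2)}, keep {pkg_at(p2,whs1)}, require {pkg_at(p3,depot), truck_at(t2,depot)}
    → {pkg_at(p2,whs1), pkg_at(p3,depot), truck_at(t2,depot)}
  through step 3 (unload(p3,t2,depot)): drop {pkg_at(p3,depot)}, keep {pkg_at(p2,whs1), truck_at(t2,depot)}, require {in(p3,t2), truck_at(t2,depot)}
    → {in(p3,t2), pkg_at(p2,whs1), truck_at(t2,depot)}
  through step 2 (drive(t2,whs1,depot)): drop {truck_at(t2,depot)}, keep {in(p3,t2), pkg_at(p2,whs1)}, require {truck_at(t2,whs1)}
    → {in(p3,t2), pkg_at(p2,whs1), truck_at(t2,whs1)}
  through step 1 (drive(t2,depot,whs1)): drop {truck_at(t2,whs1)}, keep {in(p3,t2), pkg_at(p2,whs1)}, require {truck_at(t2,depot)}
    → {in(p3,t2), pkg_at(p2,whs1), truck_at(t2,depot)}

== RESULT ==
["in(p3,t2)", "pkg_at(p2,whs1)", "truck_at(t2,depot)"]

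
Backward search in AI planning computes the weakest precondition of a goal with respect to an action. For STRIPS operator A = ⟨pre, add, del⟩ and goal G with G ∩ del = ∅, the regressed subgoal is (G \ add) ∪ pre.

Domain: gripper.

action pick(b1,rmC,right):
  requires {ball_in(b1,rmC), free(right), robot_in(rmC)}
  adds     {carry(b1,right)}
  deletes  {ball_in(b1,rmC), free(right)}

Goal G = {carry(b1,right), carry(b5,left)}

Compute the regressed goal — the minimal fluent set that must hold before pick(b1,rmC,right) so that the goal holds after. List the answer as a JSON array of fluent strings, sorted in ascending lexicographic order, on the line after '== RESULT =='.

Regress:
  G ∩ del = {}  (empty — regression defined)
  G \ add = {carry(b1,right), carry(b5,left)} \ {carry(b1,right)} = {carry(b5,left)}
  ∪ pre   = {carry(b5,left)} ∪ {ball_in(b1,rmC), free(right), robot_in(rmC)}
          = {ball_in(b1,rmC), carry(b5,left), free(right), robot_in(rmC)}

== RESULT ==
["ball_in(b1,rmC)", "carry(b5,left)", "free(right)", "robot_in(rmC)"]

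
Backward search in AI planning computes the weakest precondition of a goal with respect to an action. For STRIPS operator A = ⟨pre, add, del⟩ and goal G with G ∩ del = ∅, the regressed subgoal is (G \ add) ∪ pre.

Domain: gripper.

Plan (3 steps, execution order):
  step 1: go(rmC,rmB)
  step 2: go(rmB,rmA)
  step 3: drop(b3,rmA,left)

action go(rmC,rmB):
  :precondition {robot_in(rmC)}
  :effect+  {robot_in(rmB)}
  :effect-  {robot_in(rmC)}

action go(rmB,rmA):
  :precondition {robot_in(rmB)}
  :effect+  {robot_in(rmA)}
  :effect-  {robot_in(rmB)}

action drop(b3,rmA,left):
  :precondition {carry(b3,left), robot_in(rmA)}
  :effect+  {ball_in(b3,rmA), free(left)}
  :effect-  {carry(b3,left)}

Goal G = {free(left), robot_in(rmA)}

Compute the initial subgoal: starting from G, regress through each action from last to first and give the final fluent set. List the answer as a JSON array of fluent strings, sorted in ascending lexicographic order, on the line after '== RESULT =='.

Work backward from the goal:
  through step 3 (drop(b3,rmA,left)): drop {free(left)}, keep {robot_in(rmA)}, require {carry(b3,left), robot_in(rmA)}
    → {carry(b3,left), robot_in(rmA)}
  through step 2 (go(rmB,rmA)): drop {robot_in(rmA)}, keep {carry(b3,left)}, require {robot_in(rmB)}
    → {carry(b3,left), robot_in(rmB)}
  through step 1 (go(rmC,rmB)): drop {robot_in(rmB)}, keep {carry(b3,left)}, require {robot_in(rmC)}
    → {carry(b3,left), robot_in(rmC)}

== RESULT ==
["carry(b3,left)", "robot_in(rmC)"]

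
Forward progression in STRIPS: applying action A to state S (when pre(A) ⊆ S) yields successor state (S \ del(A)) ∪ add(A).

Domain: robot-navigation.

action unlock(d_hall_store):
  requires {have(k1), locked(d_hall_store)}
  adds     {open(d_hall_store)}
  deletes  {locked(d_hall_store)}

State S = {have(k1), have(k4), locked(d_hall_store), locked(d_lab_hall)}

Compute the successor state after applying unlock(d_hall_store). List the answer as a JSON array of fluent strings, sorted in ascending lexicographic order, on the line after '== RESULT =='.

Progress:
  pre ⊆ S: {have(k1), locked(d_hall_store)} ⊆ S  — applicable
  S \ del = {have(k1), have(k4), locked(d_lab_hall)}
  ∪ add   = {have(k1), have(k4), locked(d_lab_hall), open(d_hall_store)}

== RESULT ==
["have(k1)", "have(k4)", "locked(d_lab_hall)", "open(d_hall_store)"]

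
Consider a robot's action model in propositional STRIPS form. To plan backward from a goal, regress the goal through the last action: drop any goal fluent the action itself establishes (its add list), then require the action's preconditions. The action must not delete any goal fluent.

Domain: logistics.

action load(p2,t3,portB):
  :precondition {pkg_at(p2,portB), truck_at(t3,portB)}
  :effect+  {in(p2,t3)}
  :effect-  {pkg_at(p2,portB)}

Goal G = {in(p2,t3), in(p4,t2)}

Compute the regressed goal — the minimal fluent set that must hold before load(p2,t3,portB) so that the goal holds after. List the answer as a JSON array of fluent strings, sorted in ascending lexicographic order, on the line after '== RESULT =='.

Compute (G \ add) ∪ pre:
  G ∩ del = {}  (empty — regression defined)
  G \ add = {in(p2,t3), in(p4,t2)} \ {in(p2,t3)} = {in(p4,t2)}
  ∪ pre   = {in(p4,t2)} ∪ {pkg_at(p2,portB), truck_at(t3,portB)}
          = {in(p4,t2), pkg_at(p2,portB), truck_at(t3,portB)}

== RESULT ==
["in(p4,t2)", "pkg_at(p2,portB)", "truck_at(t3,portB)"]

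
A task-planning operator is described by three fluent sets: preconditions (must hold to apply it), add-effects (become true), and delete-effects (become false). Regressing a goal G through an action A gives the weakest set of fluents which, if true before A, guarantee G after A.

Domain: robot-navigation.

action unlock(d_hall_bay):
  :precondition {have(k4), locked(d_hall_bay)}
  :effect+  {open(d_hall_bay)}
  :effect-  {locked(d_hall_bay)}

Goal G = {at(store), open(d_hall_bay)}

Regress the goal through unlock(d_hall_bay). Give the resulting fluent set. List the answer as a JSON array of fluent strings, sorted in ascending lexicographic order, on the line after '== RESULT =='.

Regress:
  G ∩ del = {}  (empty — regression defined)
  G \ add = {at(store), open(d_hall_bay)} \ {open(d_hall_bay)} = {at(store)}
  ∪ pre   = {at(store)} ∪ {have(k4), locked(d_hall_bay)}
          = {at(store), have(k4), locked(d_hall_bay)}

== RESULT ==
["at(store)", "have(k4)", "locked(d_hall_bay)"]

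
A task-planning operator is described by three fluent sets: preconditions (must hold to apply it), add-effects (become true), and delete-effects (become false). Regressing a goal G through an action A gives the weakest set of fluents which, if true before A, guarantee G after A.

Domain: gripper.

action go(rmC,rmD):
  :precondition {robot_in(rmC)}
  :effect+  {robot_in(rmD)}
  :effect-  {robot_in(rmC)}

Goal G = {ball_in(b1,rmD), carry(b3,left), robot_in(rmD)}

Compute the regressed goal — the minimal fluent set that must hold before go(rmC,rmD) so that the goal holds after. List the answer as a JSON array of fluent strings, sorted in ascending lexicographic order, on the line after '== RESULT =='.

Regress:
  G ∩ del = {}  (empty — regression defined)
  G \ add = {ball_in(b1,rmD), carry(b3,left), robot_in(rmD)} \ {robot_in(rmD)} = {ball_in(b1,rmD), carry(b3,left)}
  ∪ pre   = {ball_in(b1,rmD), carry(b3,left)} ∪ {robot_in(rmC)}
          = {ball_in(b1,rmD), carry(b3,left), robot_in(rmC)}

== RESULT ==
["ball_in(b1,rmD)", "carry(b3,left)", "robot_in(rmC)"]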